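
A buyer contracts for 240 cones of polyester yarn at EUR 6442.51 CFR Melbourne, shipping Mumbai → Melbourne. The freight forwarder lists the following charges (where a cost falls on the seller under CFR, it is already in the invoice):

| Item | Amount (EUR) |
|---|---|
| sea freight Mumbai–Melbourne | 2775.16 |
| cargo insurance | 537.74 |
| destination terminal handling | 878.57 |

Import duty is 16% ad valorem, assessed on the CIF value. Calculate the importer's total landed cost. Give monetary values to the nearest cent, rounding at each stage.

Total landed cost: EUR 8975.66

CFR: the seller pays costs through ocean freight to the destination port, but not insurance.
Already in the invoice (seller's account under CFR): freight — exclude.
CIF value = CFR price + insurance = 6442.51 + 537.74 = 6980.25
Import duty = 6980.25 × 16% = 1116.84
Buyer bears: insurance 537.74 + destination terminal 878.57 + duty 1116.84 = 2533.15
Landed cost = invoice 6442.51 + 2533.15 = 8975.66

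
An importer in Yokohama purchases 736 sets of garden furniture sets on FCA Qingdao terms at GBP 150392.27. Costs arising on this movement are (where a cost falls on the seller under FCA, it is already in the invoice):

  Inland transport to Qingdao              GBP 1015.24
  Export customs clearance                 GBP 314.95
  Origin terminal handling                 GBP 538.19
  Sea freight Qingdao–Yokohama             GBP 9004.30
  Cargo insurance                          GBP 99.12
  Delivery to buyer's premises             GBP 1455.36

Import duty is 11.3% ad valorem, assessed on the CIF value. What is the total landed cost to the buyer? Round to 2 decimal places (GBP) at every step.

Total landed cost: GBP 179573.07

FCA: the seller delivers export-cleared goods to the carrier; the buyer bears costs from that point.
Already in the invoice (seller's account under FCA): inland to port, export clearance — exclude.
CIF value = FCA price + origin terminal + freight + insurance = 150392.27 + 538.19 + 9004.30 + 99.12 = 160033.88
Import duty = 160033.88 × 11.3% = 18083.83
Buyer bears: origin terminal 538.19 + freight 9004.30 + insurance 99.12 + delivery 1455.36 + duty 18083.83 = 29180.80
Landed cost = invoice 150392.27 + 29180.80 = 179573.07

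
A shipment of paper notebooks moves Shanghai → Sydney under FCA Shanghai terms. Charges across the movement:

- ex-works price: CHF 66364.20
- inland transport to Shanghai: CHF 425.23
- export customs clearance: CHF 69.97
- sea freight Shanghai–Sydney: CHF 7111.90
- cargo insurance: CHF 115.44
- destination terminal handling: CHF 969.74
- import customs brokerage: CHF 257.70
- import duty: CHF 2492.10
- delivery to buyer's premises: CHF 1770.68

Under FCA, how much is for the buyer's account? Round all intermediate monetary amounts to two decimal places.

FCA: the seller delivers export-cleared goods to the carrier; the buyer bears costs from that point.
Seller's account: goods 66364.20 + inland to port 425.23 + export clearance 69.97 = 66859.40
Buyer's account: freight 7111.90 + insurance 115.44 + destination terminal 969.74 + brokerage 257.70 + duty 2492.10 + delivery 1770.68 = 12717.56

Buyer's account: CHF 12717.56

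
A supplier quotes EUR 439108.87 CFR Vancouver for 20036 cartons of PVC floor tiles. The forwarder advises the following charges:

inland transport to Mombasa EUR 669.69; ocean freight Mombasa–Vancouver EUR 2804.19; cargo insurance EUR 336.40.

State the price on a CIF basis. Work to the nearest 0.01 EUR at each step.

Not relevant to the conversion: inland to port, freight — on the seller under both CFR and CIF; already in the CFR price and stays in the CIF price.
From CFR to CIF, the seller additionally bears: insurance.
CIF price = 439108.87 + 336.40 = 439445.27

CIF price: EUR 439445.27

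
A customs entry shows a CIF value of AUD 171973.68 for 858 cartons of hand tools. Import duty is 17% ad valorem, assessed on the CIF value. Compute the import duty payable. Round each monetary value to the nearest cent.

Import duty = 171973.68 × 17% = 29235.53

Import duty: AUD 29235.53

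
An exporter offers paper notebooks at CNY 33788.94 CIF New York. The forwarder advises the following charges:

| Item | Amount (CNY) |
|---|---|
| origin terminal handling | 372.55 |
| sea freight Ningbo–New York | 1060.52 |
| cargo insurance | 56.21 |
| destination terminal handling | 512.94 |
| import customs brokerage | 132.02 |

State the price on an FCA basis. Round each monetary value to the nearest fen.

Not relevant to the conversion: destination terminal, brokerage — on the buyer under both terms; not part of either seller's price.
From CIF to FCA, the seller no longer bears: origin terminal, freight, insurance.
FCA price = 33788.94 − 372.55 − 1060.52 − 56.21 = 32299.66

FCA price: CNY 32299.66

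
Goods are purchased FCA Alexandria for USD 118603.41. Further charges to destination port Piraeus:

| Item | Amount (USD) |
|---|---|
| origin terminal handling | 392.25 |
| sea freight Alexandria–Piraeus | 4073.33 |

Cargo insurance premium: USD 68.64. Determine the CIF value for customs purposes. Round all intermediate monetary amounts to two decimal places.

CIF = FCA price + pre-shipment costs + freight + insurance
CIF = 118603.41 + 392.25 + 4073.33 + 68.64 = 123137.63

CIF value: USD 123137.63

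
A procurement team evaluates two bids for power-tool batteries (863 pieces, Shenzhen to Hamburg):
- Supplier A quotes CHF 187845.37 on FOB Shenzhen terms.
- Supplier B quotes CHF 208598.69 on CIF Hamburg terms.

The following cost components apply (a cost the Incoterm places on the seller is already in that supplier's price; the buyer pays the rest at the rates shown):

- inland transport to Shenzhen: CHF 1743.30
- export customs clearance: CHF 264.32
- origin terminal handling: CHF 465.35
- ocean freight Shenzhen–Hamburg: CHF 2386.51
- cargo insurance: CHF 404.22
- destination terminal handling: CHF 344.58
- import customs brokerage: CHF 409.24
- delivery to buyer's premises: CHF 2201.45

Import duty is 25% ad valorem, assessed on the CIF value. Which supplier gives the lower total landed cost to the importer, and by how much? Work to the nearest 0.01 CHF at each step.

Supplier A is cheaper by CHF 22453.23

Supplier A (FOB):
CIF value = FOB price + freight + insurance = 187845.37 + 2386.51 + 404.22 = 190636.10
Import duty = 190636.10 × 25% = 47659.03
Buyer bears (A): 2386.51 + 404.22 + 344.58 + 409.24 + 2201.45 = 5746.00
Landed cost (A) = invoice 187845.37 + 5746.00 + duty 47659.03 = 241250.40
Supplier B (CIF):
The CIF price already equals the CIF value: 208598.69
Import duty = 208598.69 × 25% = 52149.67
Buyer bears (B): 344.58 + 409.24 + 2201.45 = 2955.27
Landed cost (B) = invoice 208598.69 + 2955.27 + duty 52149.67 = 263703.63
Difference = |241250.40 − 263703.63| = 22453.23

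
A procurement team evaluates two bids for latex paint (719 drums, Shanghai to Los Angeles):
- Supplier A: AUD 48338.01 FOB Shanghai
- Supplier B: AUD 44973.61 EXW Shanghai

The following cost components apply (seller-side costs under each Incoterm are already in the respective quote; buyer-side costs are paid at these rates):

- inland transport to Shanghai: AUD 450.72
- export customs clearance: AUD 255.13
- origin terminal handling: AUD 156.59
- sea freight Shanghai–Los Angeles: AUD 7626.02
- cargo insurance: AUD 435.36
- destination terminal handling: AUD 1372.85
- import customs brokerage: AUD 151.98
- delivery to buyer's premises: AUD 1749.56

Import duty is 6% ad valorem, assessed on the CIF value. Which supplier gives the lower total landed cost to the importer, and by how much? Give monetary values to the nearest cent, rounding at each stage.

Supplier B is cheaper by AUD 2652.07

Supplier A (FOB):
CIF value = FOB price + freight + insurance = 48338.01 + 7626.02 + 435.36 = 56399.39
Import duty = 56399.39 × 6% = 3383.96
Buyer bears (A): 7626.02 + 435.36 + 1372.85 + 151.98 + 1749.56 = 11335.77
Landed cost (A) = invoice 48338.01 + 11335.77 + duty 3383.96 = 63057.74
Supplier B (EXW):
CIF value = EXW price + inland to port + export clearance + origin terminal + freight + insurance = 44973.61 + 450.72 + 255.13 + 156.59 + 7626.02 + 435.36 = 53897.43
Import duty = 53897.43 × 6% = 3233.85
Buyer bears (B): 450.72 + 255.13 + 156.59 + 7626.02 + 435.36 + 1372.85 + 151.98 + 1749.56 = 12198.21
Landed cost (B) = invoice 44973.61 + 12198.21 + duty 3233.85 = 60405.67
Difference = |63057.74 − 60405.67| = 2652.07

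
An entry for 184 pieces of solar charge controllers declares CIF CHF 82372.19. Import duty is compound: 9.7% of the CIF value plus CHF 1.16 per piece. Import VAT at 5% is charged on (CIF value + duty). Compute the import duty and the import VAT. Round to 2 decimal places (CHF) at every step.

Import duty: CHF 8203.54; import VAT: CHF 4528.79

Ad valorem component: 82372.19 × 9.7% = 7990.10
Specific component: 184 × 1.16 = 213.44
Import duty = 7990.10 + 213.44 = 8203.54
VAT base = CIF + duty = 82372.19 + 8203.54 = 90575.73
Import VAT = 90575.73 × 5% = 4528.79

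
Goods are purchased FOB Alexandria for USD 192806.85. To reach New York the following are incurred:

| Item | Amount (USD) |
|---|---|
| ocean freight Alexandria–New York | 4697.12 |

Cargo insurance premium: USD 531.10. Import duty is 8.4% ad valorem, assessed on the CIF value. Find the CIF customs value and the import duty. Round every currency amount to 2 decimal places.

CIF = FOB price + freight + insurance
CIF = 192806.85 + 4697.12 + 531.10 = 198035.07
Import duty = 198035.07 × 8.4% = 16634.95

CIF value: USD 198035.07; import duty: USD 16634.95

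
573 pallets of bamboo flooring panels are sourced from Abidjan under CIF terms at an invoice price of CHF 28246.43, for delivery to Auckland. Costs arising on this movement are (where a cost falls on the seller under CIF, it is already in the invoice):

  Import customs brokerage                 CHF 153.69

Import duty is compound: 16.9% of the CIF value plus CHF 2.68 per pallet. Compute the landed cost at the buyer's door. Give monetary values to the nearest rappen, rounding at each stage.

Total landed cost: CHF 34709.41

CIF: the seller pays costs through ocean freight and marine insurance to the destination port.
The CIF price already equals the CIF value: 28246.43
Ad valorem component: 28246.43 × 16.9% = 4773.65
Specific component: 573 × 2.68 = 1535.64
Import duty = 4773.65 + 1535.64 = 6309.29
Buyer bears: brokerage 153.69 + duty 6309.29 = 6462.98
Landed cost = invoice 28246.43 + 6462.98 = 34709.41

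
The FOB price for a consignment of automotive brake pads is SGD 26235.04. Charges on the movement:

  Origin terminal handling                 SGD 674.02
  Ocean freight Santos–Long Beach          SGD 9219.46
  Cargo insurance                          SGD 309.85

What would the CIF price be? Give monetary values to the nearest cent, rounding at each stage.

Not relevant to the conversion: origin terminal — on the seller under both FOB and CIF; already in the FOB price and stays in the CIF price.
From FOB to CIF, the seller additionally bears: freight, insurance.
CIF price = 26235.04 + 9219.46 + 309.85 = 35764.35

CIF price: SGD 35764.35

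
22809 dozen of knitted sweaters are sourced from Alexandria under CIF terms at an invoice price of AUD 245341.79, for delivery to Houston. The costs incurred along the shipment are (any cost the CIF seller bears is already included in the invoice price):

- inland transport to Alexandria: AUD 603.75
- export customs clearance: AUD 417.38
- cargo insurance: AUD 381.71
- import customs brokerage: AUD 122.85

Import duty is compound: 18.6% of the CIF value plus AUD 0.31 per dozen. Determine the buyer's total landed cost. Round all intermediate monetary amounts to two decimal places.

Total landed cost: AUD 298169.00

CIF: the seller pays costs through ocean freight and marine insurance to the destination port.
Already in the invoice (seller's account under CIF): inland to port, export clearance, insurance — exclude.
The CIF price already equals the CIF value: 245341.79
Ad valorem component: 245341.79 × 18.6% = 45633.57
Specific component: 22809 × 0.31 = 7070.79
Import duty = 45633.57 + 7070.79 = 52704.36
Buyer bears: brokerage 122.85 + duty 52704.36 = 52827.21
Landed cost = invoice 245341.79 + 52827.21 = 298169.00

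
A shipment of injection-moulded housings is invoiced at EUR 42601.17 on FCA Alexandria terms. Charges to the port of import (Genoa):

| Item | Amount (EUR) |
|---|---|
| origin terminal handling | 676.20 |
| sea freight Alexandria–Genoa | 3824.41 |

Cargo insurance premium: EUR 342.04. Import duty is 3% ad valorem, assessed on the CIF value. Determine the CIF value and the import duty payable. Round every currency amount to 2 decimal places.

CIF = FCA price + pre-shipment costs + freight + insurance
CIF = 42601.17 + 676.20 + 3824.41 + 342.04 = 47443.82
Import duty = 47443.82 × 3% = 1423.31

CIF value: EUR 47443.82; import duty: EUR 1423.31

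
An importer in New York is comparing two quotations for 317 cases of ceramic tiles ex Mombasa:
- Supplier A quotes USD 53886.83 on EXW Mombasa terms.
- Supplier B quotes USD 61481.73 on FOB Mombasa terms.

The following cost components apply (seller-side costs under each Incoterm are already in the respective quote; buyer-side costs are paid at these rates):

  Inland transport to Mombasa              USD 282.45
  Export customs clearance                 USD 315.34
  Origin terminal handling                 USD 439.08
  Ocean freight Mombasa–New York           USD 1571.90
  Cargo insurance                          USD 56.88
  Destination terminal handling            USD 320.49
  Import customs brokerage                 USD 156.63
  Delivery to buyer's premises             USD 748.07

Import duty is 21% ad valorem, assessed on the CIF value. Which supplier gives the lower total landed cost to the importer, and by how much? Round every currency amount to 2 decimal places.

Supplier A is cheaper by USD 7935.22

Supplier A (EXW):
CIF value = EXW price + inland to port + export clearance + origin terminal + freight + insurance = 53886.83 + 282.45 + 315.34 + 439.08 + 1571.90 + 56.88 = 56552.48
Import duty = 56552.48 × 21% = 11876.02
Buyer bears (A): 282.45 + 315.34 + 439.08 + 1571.90 + 56.88 + 320.49 + 156.63 + 748.07 = 3890.84
Landed cost (A) = invoice 53886.83 + 3890.84 + duty 11876.02 = 69653.69
Supplier B (FOB):
CIF value = FOB price + freight + insurance = 61481.73 + 1571.90 + 56.88 = 63110.51
Import duty = 63110.51 × 21% = 13253.21
Buyer bears (B): 1571.90 + 56.88 + 320.49 + 156.63 + 748.07 = 2853.97
Landed cost (B) = invoice 61481.73 + 2853.97 + duty 13253.21 = 77588.91
Difference = |69653.69 − 77588.91| = 7935.22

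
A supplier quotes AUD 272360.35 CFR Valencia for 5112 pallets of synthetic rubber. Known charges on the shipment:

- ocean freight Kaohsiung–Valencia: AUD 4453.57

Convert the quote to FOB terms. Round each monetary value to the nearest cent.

From CFR to FOB, the seller no longer bears: freight.
FOB price = 272360.35 − 4453.57 = 267906.78

FOB price: AUD 267906.78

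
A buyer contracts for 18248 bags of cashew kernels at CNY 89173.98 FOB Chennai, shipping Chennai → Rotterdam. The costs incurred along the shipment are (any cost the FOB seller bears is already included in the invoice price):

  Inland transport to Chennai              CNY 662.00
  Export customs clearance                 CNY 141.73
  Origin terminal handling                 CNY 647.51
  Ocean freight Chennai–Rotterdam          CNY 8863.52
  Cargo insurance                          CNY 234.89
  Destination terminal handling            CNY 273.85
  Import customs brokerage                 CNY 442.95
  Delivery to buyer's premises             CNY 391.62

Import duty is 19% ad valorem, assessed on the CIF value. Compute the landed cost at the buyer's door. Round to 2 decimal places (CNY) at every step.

FOB: the seller bears costs until goods are on board at the origin port; the buyer bears freight, insurance and all costs thereafter.
Already in the invoice (seller's account under FOB): inland to port, export clearance, origin terminal — exclude.
CIF value = FOB price + freight + insurance = 89173.98 + 8863.52 + 234.89 = 98272.39
Import duty = 98272.39 × 19% = 18671.75
Buyer bears: freight 8863.52 + insurance 234.89 + destination terminal 273.85 + brokerage 442.95 + delivery 391.62 + duty 18671.75 = 28878.58
Landed cost = invoice 89173.98 + 28878.58 = 118052.56

Total landed cost: CNY 118052.56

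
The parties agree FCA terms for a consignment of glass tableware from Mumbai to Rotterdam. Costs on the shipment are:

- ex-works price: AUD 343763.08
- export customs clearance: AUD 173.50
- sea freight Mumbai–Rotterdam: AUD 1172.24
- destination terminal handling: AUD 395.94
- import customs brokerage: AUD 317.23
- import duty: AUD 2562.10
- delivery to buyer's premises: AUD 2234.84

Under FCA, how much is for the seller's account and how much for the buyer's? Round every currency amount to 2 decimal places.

FCA: the seller delivers export-cleared goods to the carrier; the buyer bears costs from that point.
Seller's account: goods 343763.08 + export clearance 173.50 = 343936.58
Buyer's account: freight 1172.24 + destination terminal 395.94 + brokerage 317.23 + duty 2562.10 + delivery 2234.84 = 6682.35

Seller: AUD 343936.58; buyer: AUD 6682.35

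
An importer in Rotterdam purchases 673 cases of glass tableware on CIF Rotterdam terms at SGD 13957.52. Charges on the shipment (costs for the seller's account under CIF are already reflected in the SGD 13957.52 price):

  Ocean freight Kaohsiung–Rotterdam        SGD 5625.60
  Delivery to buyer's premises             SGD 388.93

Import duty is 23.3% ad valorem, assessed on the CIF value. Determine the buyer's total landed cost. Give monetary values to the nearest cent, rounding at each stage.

CIF: the seller pays costs through ocean freight and marine insurance to the destination port.
Already in the invoice (seller's account under CIF): freight — exclude.
The CIF price already equals the CIF value: 13957.52
Import duty = 13957.52 × 23.3% = 3252.10
Buyer bears: delivery 388.93 + duty 3252.10 = 3641.03
Landed cost = invoice 13957.52 + 3641.03 = 17598.55

Total landed cost: SGD 17598.55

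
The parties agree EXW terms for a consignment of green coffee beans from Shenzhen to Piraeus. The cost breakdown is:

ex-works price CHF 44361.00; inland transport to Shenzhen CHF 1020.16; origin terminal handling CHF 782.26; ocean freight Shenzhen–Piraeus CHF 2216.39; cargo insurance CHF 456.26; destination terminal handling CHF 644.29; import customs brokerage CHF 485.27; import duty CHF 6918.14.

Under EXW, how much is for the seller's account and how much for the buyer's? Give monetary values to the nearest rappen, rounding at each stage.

Seller: CHF 44361.00; buyer: CHF 12522.77

EXW: the seller makes goods available at their premises; the buyer bears all onward costs.
Seller's account: goods 44361.00 = 44361.00
Buyer's account: inland to port 1020.16 + origin terminal 782.26 + freight 2216.39 + insurance 456.26 + destination terminal 644.29 + brokerage 485.27 + duty 6918.14 = 12522.77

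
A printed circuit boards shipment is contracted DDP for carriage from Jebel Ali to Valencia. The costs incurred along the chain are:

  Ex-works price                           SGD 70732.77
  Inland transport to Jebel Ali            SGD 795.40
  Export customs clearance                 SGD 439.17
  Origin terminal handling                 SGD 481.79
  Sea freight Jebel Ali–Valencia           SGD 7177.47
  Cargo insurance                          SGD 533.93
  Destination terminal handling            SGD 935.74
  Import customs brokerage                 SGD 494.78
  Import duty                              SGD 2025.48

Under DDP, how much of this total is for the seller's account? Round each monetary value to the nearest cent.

Seller's account: SGD 83616.53

DDP: the seller bears all costs including import duty.
Seller's account: goods 70732.77 + inland to port 795.40 + export clearance 439.17 + origin terminal 481.79 + freight 7177.47 + insurance 533.93 + destination terminal 935.74 + brokerage 494.78 + duty 2025.48 = 83616.53
Buyer's account: 0.00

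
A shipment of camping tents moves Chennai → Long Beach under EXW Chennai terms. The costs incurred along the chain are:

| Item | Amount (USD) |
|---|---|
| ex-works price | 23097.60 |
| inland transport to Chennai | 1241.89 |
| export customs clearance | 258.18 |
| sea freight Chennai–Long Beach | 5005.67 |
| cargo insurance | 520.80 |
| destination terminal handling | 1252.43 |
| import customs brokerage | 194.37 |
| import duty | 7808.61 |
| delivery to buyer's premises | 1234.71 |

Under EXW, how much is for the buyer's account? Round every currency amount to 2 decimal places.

EXW: the seller makes goods available at their premises; the buyer bears all onward costs.
Seller's account: goods 23097.60 = 23097.60
Buyer's account: inland to port 1241.89 + export clearance 258.18 + freight 5005.67 + insurance 520.80 + destination terminal 1252.43 + brokerage 194.37 + duty 7808.61 + delivery 1234.71 = 17516.66

Buyer's account: USD 17516.66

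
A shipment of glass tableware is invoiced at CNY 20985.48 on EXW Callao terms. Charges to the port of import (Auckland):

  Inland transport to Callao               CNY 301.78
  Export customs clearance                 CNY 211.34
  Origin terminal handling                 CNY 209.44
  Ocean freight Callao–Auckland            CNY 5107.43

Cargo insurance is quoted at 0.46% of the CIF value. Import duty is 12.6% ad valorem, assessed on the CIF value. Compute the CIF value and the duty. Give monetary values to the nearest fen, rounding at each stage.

CIF value: CNY 26939.39; import duty: CNY 3394.36

Let C be the CIF value. C = EXW price + pre-shipment costs + freight + 0.46% × C
C − 0.46% × C = 20985.48 + 301.78 + 211.34 + 209.44 + 5107.43
0.9954 × C = 26815.47
C = 26815.47 / 0.9954 = 26939.39
Insurance premium = 0.46% × 26939.39 = 123.92
Import duty = 26939.39 × 12.6% = 3394.36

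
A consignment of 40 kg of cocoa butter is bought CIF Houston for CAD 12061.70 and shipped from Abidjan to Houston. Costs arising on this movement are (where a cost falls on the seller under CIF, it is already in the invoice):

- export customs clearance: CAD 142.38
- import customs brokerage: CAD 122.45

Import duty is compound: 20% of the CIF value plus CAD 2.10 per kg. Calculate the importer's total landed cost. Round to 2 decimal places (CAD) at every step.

Total landed cost: CAD 14680.49

CIF: the seller pays costs through ocean freight and marine insurance to the destination port.
Already in the invoice (seller's account under CIF): export clearance — exclude.
The CIF price already equals the CIF value: 12061.70
Ad valorem component: 12061.70 × 20% = 2412.34
Specific component: 40 × 2.10 = 84.00
Import duty = 2412.34 + 84.00 = 2496.34
Buyer bears: brokerage 122.45 + duty 2496.34 = 2618.79
Landed cost = invoice 12061.70 + 2618.79 = 14680.49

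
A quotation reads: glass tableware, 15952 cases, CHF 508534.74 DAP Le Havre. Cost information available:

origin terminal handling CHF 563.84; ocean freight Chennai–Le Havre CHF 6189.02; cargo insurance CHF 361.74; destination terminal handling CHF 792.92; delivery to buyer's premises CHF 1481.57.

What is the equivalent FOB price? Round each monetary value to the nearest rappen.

Not relevant to the conversion: origin terminal — on the seller under both DAP and FOB; already in the DAP price and stays in the FOB price.
From DAP to FOB, the seller no longer bears: freight, insurance, destination terminal, delivery.
FOB price = 508534.74 − 6189.02 − 361.74 − 792.92 − 1481.57 = 499709.49

FOB price: CHF 499709.49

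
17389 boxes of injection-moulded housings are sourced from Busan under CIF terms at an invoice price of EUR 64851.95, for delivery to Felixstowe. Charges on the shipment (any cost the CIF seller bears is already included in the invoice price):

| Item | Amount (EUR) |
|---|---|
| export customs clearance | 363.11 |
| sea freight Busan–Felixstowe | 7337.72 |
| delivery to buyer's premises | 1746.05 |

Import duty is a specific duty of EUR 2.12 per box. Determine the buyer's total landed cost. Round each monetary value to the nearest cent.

Total landed cost: EUR 103462.68

CIF: the seller pays costs through ocean freight and marine insurance to the destination port.
Already in the invoice (seller's account under CIF): export clearance, freight — exclude.
The CIF price already equals the CIF value: 64851.95
Import duty = 17389 × 2.12 = 36864.68
Buyer bears: delivery 1746.05 + duty 36864.68 = 38610.73
Landed cost = invoice 64851.95 + 38610.73 = 103462.68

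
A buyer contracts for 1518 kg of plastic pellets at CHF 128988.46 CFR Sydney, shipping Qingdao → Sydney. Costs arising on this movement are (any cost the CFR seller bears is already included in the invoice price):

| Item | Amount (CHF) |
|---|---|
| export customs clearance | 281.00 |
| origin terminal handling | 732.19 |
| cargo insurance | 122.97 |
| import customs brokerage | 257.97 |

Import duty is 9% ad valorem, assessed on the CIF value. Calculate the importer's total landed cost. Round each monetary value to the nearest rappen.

Total landed cost: CHF 140989.43

CFR: the seller pays costs through ocean freight to the destination port, but not insurance.
Already in the invoice (seller's account under CFR): export clearance, origin terminal — exclude.
CIF value = CFR price + insurance = 128988.46 + 122.97 = 129111.43
Import duty = 129111.43 × 9% = 11620.03
Buyer bears: insurance 122.97 + brokerage 257.97 + duty 11620.03 = 12000.97
Landed cost = invoice 128988.46 + 12000.97 = 140989.43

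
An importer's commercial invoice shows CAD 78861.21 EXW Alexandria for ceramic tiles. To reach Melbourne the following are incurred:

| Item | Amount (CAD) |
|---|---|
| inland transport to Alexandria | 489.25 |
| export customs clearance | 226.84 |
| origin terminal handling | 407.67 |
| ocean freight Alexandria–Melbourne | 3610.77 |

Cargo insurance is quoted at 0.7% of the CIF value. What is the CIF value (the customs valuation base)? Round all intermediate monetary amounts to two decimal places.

CIF value: CAD 84185.04

Let C be the CIF value. C = EXW price + pre-shipment costs + freight + 0.7% × C
C − 0.7% × C = 78861.21 + 489.25 + 226.84 + 407.67 + 3610.77
0.993 × C = 83595.74
C = 83595.74 / 0.993 = 84185.04
Insurance premium = 0.7% × 84185.04 = 589.30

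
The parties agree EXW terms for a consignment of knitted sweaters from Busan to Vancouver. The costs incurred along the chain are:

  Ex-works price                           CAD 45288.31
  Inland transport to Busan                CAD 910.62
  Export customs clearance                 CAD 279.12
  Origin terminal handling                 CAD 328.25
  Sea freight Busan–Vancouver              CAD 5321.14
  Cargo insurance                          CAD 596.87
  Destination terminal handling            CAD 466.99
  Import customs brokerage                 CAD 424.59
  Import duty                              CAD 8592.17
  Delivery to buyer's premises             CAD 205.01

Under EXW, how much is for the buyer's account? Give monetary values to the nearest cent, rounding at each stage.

EXW: the seller makes goods available at their premises; the buyer bears all onward costs.
Seller's account: goods 45288.31 = 45288.31
Buyer's account: inland to port 910.62 + export clearance 279.12 + origin terminal 328.25 + freight 5321.14 + insurance 596.87 + destination terminal 466.99 + brokerage 424.59 + duty 8592.17 + delivery 205.01 = 17124.76

Buyer's account: CAD 17124.76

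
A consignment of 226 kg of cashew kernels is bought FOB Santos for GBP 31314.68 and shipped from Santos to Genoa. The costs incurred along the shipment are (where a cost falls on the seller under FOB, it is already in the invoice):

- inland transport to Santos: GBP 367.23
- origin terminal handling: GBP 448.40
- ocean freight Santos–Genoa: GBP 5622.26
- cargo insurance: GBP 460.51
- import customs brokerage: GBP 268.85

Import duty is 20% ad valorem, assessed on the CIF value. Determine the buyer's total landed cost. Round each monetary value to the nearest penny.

Total landed cost: GBP 45145.79

FOB: the seller bears costs until goods are on board at the origin port; the buyer bears freight, insurance and all costs thereafter.
Already in the invoice (seller's account under FOB): inland to port, origin terminal — exclude.
CIF value = FOB price + freight + insurance = 31314.68 + 5622.26 + 460.51 = 37397.45
Import duty = 37397.45 × 20% = 7479.49
Buyer bears: freight 5622.26 + insurance 460.51 + brokerage 268.85 + duty 7479.49 = 13831.11
Landed cost = invoice 31314.68 + 13831.11 = 45145.79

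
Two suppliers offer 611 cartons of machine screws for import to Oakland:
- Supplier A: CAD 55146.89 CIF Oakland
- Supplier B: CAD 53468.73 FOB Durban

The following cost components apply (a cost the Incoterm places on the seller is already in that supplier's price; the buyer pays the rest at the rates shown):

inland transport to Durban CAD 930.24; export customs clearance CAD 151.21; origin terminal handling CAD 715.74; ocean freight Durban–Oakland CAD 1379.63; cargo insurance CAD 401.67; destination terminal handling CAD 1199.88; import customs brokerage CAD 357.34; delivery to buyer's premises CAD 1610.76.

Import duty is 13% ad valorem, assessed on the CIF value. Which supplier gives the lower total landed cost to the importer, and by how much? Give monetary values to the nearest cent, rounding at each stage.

Supplier A (CIF):
The CIF price already equals the CIF value: 55146.89
Import duty = 55146.89 × 13% = 7169.10
Buyer bears (A): 1199.88 + 357.34 + 1610.76 = 3167.98
Landed cost (A) = invoice 55146.89 + 3167.98 + duty 7169.10 = 65483.97
Supplier B (FOB):
CIF value = FOB price + freight + insurance = 53468.73 + 1379.63 + 401.67 = 55250.03
Import duty = 55250.03 × 13% = 7182.50
Buyer bears (B): 1379.63 + 401.67 + 1199.88 + 357.34 + 1610.76 = 4949.28
Landed cost (B) = invoice 53468.73 + 4949.28 + duty 7182.50 = 65600.51
Difference = |65483.97 − 65600.51| = 116.54

Supplier A is cheaper by CAD 116.54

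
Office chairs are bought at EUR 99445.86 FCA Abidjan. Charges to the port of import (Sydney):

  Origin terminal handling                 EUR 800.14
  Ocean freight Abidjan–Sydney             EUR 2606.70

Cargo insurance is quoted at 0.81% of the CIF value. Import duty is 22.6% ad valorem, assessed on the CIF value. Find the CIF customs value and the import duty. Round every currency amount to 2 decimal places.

CIF value: EUR 103692.61; import duty: EUR 23434.53

Let C be the CIF value. C = FCA price + pre-shipment costs + freight + 0.81% × C
C − 0.81% × C = 99445.86 + 800.14 + 2606.70
0.9919 × C = 102852.70
C = 102852.70 / 0.9919 = 103692.61
Insurance premium = 0.81% × 103692.61 = 839.91
Import duty = 103692.61 × 22.6% = 23434.53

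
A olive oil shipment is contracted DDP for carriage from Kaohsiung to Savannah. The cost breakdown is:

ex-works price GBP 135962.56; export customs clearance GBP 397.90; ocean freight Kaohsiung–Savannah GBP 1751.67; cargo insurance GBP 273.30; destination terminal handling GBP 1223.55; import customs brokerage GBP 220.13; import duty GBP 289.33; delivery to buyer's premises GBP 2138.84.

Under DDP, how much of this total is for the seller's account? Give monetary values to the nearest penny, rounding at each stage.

Seller's account: GBP 142257.28

DDP: the seller bears all costs including import duty.
Seller's account: goods 135962.56 + export clearance 397.90 + freight 1751.67 + insurance 273.30 + destination terminal 1223.55 + brokerage 220.13 + duty 289.33 + delivery 2138.84 = 142257.28
Buyer's account: 0.00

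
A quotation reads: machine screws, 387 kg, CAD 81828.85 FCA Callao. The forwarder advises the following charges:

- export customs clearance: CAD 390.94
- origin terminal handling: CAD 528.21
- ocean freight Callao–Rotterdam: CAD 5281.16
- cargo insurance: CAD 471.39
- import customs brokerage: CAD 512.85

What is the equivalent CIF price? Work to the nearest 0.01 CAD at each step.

Not relevant to the conversion: export clearance — on the seller under both FCA and CIF; already in the FCA price and stays in the CIF price. brokerage — on the buyer under both terms; not part of either seller's price.
From FCA to CIF, the seller additionally bears: origin terminal, freight, insurance.
CIF price = 81828.85 + 528.21 + 5281.16 + 471.39 = 88109.61

CIF price: CAD 88109.61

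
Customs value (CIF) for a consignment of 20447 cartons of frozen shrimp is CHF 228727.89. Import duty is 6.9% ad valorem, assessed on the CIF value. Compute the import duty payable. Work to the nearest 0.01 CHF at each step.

Import duty = 228727.89 × 6.9% = 15782.22

Import duty: CHF 15782.22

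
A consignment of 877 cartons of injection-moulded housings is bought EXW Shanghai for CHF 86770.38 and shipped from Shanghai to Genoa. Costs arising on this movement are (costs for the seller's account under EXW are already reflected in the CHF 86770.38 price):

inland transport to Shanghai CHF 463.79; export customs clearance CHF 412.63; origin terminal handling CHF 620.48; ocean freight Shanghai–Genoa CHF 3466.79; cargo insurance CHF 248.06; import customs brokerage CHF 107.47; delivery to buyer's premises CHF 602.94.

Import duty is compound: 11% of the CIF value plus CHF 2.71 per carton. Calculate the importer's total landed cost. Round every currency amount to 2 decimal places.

EXW: the seller makes goods available at their premises; the buyer bears all onward costs.
CIF value = EXW price + inland to port + export clearance + origin terminal + freight + insurance = 86770.38 + 463.79 + 412.63 + 620.48 + 3466.79 + 248.06 = 91982.13
Ad valorem component: 91982.13 × 11% = 10118.03
Specific component: 877 × 2.71 = 2376.67
Import duty = 10118.03 + 2376.67 = 12494.70
Buyer bears: inland to port 463.79 + export clearance 412.63 + origin terminal 620.48 + freight 3466.79 + insurance 248.06 + brokerage 107.47 + delivery 602.94 + duty 12494.70 = 18416.86
Landed cost = invoice 86770.38 + 18416.86 = 105187.24

Total landed cost: CHF 105187.24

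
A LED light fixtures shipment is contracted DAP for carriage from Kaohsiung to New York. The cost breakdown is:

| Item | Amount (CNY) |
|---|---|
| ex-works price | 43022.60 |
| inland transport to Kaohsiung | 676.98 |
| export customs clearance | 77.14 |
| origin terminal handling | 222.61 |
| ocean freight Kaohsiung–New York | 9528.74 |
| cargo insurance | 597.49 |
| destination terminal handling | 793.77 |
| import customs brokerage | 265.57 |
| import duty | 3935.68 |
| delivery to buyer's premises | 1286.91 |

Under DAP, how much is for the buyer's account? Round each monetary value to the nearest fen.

DAP: the seller bears all costs to the named destination except import duty and clearance.
Seller's account: goods 43022.60 + inland to port 676.98 + export clearance 77.14 + origin terminal 222.61 + freight 9528.74 + insurance 597.49 + destination terminal 793.77 + delivery 1286.91 = 56206.24
Buyer's account: brokerage 265.57 + duty 3935.68 = 4201.25

Buyer's account: CNY 4201.25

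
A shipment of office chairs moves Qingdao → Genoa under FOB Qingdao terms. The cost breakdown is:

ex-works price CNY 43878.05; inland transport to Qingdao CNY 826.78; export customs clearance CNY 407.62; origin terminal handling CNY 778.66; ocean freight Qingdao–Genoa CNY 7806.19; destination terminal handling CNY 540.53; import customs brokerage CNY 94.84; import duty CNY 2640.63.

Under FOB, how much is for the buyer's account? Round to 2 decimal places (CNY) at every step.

Buyer's account: CNY 11082.19

FOB: the seller bears costs until goods are on board at the origin port; the buyer bears freight, insurance and all costs thereafter.
Seller's account: goods 43878.05 + inland to port 826.78 + export clearance 407.62 + origin terminal 778.66 = 45891.11
Buyer's account: freight 7806.19 + destination terminal 540.53 + brokerage 94.84 + duty 2640.63 = 11082.19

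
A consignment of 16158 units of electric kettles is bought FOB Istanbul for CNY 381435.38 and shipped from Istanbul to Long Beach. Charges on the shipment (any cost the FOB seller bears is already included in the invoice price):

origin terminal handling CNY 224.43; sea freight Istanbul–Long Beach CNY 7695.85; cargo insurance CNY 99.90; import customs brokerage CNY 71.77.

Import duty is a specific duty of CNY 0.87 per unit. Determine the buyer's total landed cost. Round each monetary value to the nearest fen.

Total landed cost: CNY 403360.36

FOB: the seller bears costs until goods are on board at the origin port; the buyer bears freight, insurance and all costs thereafter.
Already in the invoice (seller's account under FOB): origin terminal — exclude.
CIF value = FOB price + freight + insurance = 381435.38 + 7695.85 + 99.90 = 389231.13
Import duty = 16158 × 0.87 = 14057.46
Buyer bears: freight 7695.85 + insurance 99.90 + brokerage 71.77 + duty 14057.46 = 21924.98
Landed cost = invoice 381435.38 + 21924.98 = 403360.36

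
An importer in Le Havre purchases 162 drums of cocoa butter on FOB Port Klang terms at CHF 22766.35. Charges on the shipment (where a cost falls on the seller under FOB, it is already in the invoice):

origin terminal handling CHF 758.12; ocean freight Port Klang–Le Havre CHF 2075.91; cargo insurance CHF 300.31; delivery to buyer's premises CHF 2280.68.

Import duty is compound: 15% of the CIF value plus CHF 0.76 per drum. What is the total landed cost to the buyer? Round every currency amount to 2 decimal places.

Total landed cost: CHF 31317.76

FOB: the seller bears costs until goods are on board at the origin port; the buyer bears freight, insurance and all costs thereafter.
Already in the invoice (seller's account under FOB): origin terminal — exclude.
CIF value = FOB price + freight + insurance = 22766.35 + 2075.91 + 300.31 = 25142.57
Ad valorem component: 25142.57 × 15% = 3771.39
Specific component: 162 × 0.76 = 123.12
Import duty = 3771.39 + 123.12 = 3894.51
Buyer bears: freight 2075.91 + insurance 300.31 + delivery 2280.68 + duty 3894.51 = 8551.41
Landed cost = invoice 22766.35 + 8551.41 = 31317.76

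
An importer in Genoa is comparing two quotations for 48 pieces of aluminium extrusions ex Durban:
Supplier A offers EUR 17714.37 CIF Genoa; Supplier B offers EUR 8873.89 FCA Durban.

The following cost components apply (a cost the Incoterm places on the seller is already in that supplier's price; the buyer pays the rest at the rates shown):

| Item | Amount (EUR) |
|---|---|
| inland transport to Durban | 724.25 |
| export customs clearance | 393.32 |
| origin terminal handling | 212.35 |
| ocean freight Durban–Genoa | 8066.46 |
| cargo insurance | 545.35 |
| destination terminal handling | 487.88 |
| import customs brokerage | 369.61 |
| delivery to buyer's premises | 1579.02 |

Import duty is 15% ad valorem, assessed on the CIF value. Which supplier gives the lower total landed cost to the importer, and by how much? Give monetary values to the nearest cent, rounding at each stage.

Supplier A (CIF):
The CIF price already equals the CIF value: 17714.37
Import duty = 17714.37 × 15% = 2657.16
Buyer bears (A): 487.88 + 369.61 + 1579.02 = 2436.51
Landed cost (A) = invoice 17714.37 + 2436.51 + duty 2657.16 = 22808.04
Supplier B (FCA):
CIF value = FCA price + origin terminal + freight + insurance = 8873.89 + 212.35 + 8066.46 + 545.35 = 17698.05
Import duty = 17698.05 × 15% = 2654.71
Buyer bears (B): 212.35 + 8066.46 + 545.35 + 487.88 + 369.61 + 1579.02 = 11260.67
Landed cost (B) = invoice 8873.89 + 11260.67 + duty 2654.71 = 22789.27
Difference = |22808.04 − 22789.27| = 18.77

Supplier B is cheaper by EUR 18.77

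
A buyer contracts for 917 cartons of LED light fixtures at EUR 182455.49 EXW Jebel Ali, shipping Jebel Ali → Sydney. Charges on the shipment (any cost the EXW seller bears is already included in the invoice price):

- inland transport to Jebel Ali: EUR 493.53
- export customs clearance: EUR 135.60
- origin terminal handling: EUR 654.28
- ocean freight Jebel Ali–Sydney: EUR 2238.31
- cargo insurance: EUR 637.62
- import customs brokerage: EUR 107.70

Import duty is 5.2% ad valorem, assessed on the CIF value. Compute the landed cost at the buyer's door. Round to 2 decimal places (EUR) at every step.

Total landed cost: EUR 196426.50

EXW: the seller makes goods available at their premises; the buyer bears all onward costs.
CIF value = EXW price + inland to port + export clearance + origin terminal + freight + insurance = 182455.49 + 493.53 + 135.60 + 654.28 + 2238.31 + 637.62 = 186614.83
Import duty = 186614.83 × 5.2% = 9703.97
Buyer bears: inland to port 493.53 + export clearance 135.60 + origin terminal 654.28 + freight 2238.31 + insurance 637.62 + brokerage 107.70 + duty 9703.97 = 13971.01
Landed cost = invoice 182455.49 + 13971.01 = 196426.50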